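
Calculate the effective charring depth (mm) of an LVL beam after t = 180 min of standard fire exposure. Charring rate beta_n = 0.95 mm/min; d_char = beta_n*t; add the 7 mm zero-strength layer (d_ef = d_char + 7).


d_char = 0.95 * 180 = 171 mm
d_ef = 171 + 1.0*7 = 178 mm

178 mm


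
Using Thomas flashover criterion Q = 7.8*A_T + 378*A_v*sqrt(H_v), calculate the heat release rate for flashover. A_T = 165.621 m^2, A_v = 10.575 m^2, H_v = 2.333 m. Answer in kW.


7.8*A_T = 1291.8
sqrt(H_v) = 1.5274
378*A_v*sqrt(H_v) = 6105.6
Q = 1291.8 + 6105.6 = 7397.5 kW

7397.5 kW


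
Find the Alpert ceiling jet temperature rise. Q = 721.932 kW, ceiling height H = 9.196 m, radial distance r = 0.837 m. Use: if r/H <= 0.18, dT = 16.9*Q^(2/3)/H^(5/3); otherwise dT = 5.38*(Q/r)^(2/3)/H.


r/H = 0.837 / 9.196 = 0.091018
r/H <= 0.18, so dT = 16.9*Q^(2/3)/H^(5/3)
Q^(2/3) = 80.476
H^(5/3) = 40.364
dT = 16.9 * 80.476 / 40.364 = 33.694 K

33.694 K


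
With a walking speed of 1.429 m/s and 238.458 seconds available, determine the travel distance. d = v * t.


d = 1.429 * 238.458 = 340.76 m

340.76 m


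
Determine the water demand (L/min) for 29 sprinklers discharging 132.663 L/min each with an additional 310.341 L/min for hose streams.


Sprinkler demand = 29 * 132.663 = 3847.227 L/min
Total = 3847.227 + 310.341 = 4157.568 L/min

4157.568 L/min


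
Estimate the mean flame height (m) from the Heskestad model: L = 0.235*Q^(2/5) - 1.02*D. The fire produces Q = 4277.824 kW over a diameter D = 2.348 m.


Q^(2/5) = 28.346
0.235 * Q^(2/5) = 6.6613
1.02 * D = 2.3950
L = 4.2663 m

4.2663 m


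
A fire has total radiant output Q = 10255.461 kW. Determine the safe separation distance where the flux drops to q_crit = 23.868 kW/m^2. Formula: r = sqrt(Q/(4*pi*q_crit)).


4*pi*q_crit = 299.93
Q/(4*pi*q_crit) = 34.192
r = sqrt(34.192) = 5.8474 m

5.8474 m


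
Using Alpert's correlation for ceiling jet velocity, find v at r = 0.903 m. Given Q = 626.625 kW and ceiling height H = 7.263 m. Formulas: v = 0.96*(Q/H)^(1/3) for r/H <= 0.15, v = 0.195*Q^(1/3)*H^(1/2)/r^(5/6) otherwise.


r/H = 0.903 / 7.263 = 0.12433
r/H <= 0.15, so v = 0.96*(Q/H)^(1/3)
Q/H = 86.276
(Q/H)^(1/3) = 4.4187
v = 0.96 * 4.4187 = 4.2420 m/s

4.2420 m/s


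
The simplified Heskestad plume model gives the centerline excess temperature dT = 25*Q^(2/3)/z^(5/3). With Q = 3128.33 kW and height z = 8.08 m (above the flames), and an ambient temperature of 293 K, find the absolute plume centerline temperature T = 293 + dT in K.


Q^(2/3) = 213.90
z^(5/3) = 32.535
dT = 25 * 213.90 / 32.535 = 164.36 K
T = 293 + 164.36 = 457.36 K

457.36 K


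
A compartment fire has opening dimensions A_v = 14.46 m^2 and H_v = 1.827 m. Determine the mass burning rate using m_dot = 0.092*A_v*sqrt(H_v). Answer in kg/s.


sqrt(H_v) = 1.3517
m_dot = 0.092 * 14.46 * 1.3517 = 1.7981 kg/s

1.7981 kg/s


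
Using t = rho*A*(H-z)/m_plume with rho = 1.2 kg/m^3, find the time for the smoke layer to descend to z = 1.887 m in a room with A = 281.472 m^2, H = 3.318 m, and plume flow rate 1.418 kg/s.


H - z = 1.431 m
t = 1.2 * 281.472 * 1.431 / 1.418 = 340.86 s

340.86 s


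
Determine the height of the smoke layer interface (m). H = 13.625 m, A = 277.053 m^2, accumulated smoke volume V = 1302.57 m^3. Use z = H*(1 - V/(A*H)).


V/(A*H) = 0.34507
1 - 0.34507 = 0.65493
z = 13.625 * 0.65493 = 8.9235 m

8.9235 m


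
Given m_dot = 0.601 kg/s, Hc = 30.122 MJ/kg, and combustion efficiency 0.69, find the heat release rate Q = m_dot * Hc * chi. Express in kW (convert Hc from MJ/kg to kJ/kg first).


Hc = 30.122 MJ/kg = 30.122 * 1000 kJ/kg = 30122 kJ/kg
Q = 0.601 kg/s * 30122 kJ/kg * 0.69 = 12491 kW

12491 kW


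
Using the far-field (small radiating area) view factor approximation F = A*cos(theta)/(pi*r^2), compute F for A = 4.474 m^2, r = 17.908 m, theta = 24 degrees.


cos(24 deg) = 0.91355
pi*r^2 = 1007.5
F = 4.474 * 0.91355 / 1007.5 = 0.0040568

0.0040568


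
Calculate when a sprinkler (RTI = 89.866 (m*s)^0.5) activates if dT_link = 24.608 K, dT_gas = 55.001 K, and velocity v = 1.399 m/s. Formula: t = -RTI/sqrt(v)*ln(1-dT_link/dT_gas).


dT_link/dT_gas = 0.44741
ln(1 - 0.44741) = -0.59314
t = -89.866 / sqrt(1.399) * -0.59314 = 45.065 s

45.065 s


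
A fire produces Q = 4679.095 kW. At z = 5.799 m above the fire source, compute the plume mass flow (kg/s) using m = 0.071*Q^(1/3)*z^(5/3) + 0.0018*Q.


Q^(1/3) = 16.726
z^(5/3) = 18.718
First term = 0.071 * 16.726 * 18.718 = 22.228
Second term = 0.0018 * 4679.095 = 8.4224
m = 30.650 kg/s

30.650 kg/s


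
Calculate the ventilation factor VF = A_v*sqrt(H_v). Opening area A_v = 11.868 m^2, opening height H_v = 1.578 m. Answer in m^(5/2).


sqrt(H_v) = 1.2562
VF = 11.868 * 1.2562 = 14.908 m^(5/2)

14.908 m^(5/2)


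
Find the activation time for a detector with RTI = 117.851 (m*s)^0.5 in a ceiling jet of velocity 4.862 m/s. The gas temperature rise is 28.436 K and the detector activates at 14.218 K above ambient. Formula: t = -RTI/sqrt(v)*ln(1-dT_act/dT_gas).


dT_act/dT_gas = 0.5
ln(1 - 0.5) = -0.69315
t = -117.851 / sqrt(4.862) * -0.69315 = 37.047 s

37.047 s


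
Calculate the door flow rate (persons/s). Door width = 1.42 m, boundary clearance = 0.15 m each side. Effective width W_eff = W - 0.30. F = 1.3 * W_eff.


W_eff = 1.42 - 0.30 = 1.12 m
F = 1.3 * 1.12 = 1.456 persons/s

1.456 persons/s


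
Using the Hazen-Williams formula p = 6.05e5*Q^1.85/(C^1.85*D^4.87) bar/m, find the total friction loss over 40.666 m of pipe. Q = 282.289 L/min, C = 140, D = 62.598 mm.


Q^1.85 = 34181
C^1.85 = 9339.8
D^4.87 = 5.6137e+08
p/m = 0.0039441 bar/m
p_total = 0.0039441 * 40.666 = 0.16039 bar

0.16039 bar


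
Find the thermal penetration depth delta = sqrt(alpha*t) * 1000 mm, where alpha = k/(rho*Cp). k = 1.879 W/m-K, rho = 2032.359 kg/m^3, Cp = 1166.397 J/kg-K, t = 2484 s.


alpha = 1.879 / (2032.359 * 1166.397) = 7.9265e-07 m^2/s
alpha * t = 0.0019689
delta = sqrt(0.0019689) * 1000 = 44.373 mm

44.373 mm


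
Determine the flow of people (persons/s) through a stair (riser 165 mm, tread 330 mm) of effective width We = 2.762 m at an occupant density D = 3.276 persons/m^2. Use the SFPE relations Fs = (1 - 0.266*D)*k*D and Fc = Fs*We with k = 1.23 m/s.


1 - 0.266*D = 1 - 0.266*3.276 = 0.12858
Fs = 0.12858 * 1.23 * 3.276 = 0.51813 persons/(s*m)
Fc = 0.51813 * 2.762 = 1.4311 persons/s

1.4311 persons/s


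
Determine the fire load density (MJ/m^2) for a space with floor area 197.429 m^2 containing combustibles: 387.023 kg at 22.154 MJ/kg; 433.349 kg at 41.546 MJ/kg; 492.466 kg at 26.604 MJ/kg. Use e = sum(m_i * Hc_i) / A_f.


Total energy = 387.023*22.154 + 433.349*41.546 + 492.466*26.604
= 8574.108 + 18003.92 + 13101.57
= 39679.59 MJ
e = 39679.59 / 197.429 = 200.98 MJ/m^2

200.98 MJ/m^2


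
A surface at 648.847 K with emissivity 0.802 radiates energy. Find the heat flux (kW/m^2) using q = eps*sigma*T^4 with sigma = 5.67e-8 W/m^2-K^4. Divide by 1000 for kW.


T^4 = 1.7724e+11
q = 0.802 * 5.67e-8 * 1.7724e+11 / 1000 = 8.0598 kW/m^2

8.0598 kW/m^2


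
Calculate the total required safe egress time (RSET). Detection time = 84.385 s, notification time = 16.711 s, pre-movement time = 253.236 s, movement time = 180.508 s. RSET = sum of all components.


Total = 84.385 + 16.711 + 253.236 + 180.508 = 534.84 s

534.84 s


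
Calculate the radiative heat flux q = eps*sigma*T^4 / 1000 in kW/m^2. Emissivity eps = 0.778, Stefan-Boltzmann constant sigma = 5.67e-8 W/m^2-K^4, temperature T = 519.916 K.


T^4 = 7.3069e+10
q = 0.778 * 5.67e-8 * 7.3069e+10 / 1000 = 3.2233 kW/m^2

3.2233 kW/m^2


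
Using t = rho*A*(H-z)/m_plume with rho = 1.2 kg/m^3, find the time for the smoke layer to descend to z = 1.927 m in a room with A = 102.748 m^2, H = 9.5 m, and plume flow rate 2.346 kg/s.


H - z = 7.573 m
t = 1.2 * 102.748 * 7.573 / 2.346 = 398.01 s

398.01 s


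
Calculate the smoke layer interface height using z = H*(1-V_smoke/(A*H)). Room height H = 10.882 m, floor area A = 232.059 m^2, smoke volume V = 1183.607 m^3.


V/(A*H) = 0.46871
1 - 0.46871 = 0.53129
z = 10.882 * 0.53129 = 5.7815 m

5.7815 m


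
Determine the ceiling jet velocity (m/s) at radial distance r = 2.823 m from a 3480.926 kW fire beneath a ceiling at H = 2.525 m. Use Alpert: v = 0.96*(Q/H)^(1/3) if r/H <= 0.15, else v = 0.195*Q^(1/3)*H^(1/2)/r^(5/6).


r/H = 2.823 / 2.525 = 1.1180
r/H > 0.15, so v = 0.195*Q^(1/3)*H^(1/2)/r^(5/6)
Q^(1/3) = 15.155
H^(1/2) = 1.5890
r^(5/6) = 2.3746
v = 0.195 * 15.155 * 1.5890 / 2.3746 = 1.9776 m/s

1.9776 m/s


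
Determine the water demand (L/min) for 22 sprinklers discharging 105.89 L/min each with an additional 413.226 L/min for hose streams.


Sprinkler demand = 22 * 105.89 = 2329.58 L/min
Total = 2329.58 + 413.226 = 2742.806 L/min

2742.806 L/min


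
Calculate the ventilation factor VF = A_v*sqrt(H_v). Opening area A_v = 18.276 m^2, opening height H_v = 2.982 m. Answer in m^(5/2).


sqrt(H_v) = 1.7268
VF = 18.276 * 1.7268 = 31.560 m^(5/2)

31.560 m^(5/2)


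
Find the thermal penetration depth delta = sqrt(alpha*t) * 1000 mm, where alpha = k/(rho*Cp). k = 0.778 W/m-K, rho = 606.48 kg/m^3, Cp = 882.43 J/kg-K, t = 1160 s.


alpha = 0.778 / (606.48 * 882.43) = 1.4537e-06 m^2/s
alpha * t = 0.0016863
delta = sqrt(0.0016863) * 1000 = 41.065 mm

41.065 mm


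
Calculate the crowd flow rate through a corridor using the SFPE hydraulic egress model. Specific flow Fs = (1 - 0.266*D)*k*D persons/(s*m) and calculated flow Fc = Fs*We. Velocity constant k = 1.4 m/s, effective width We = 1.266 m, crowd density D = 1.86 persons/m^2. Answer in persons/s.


1 - 0.266*D = 1 - 0.266*1.86 = 0.50524
Fs = 0.50524 * 1.4 * 1.86 = 1.3156 persons/(s*m)
Fc = 1.3156 * 1.266 = 1.6656 persons/s

1.6656 persons/s


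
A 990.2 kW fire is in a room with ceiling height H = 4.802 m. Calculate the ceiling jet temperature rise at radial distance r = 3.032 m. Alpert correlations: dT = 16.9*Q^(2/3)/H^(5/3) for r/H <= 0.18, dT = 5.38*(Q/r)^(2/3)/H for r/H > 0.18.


r/H = 3.032 / 4.802 = 0.63140
r/H > 0.18, so dT = 5.38*(Q/r)^(2/3)/H
Q/r = 326.58
(Q/r)^(2/3) = 47.424
dT = 5.38 * 47.424 / 4.802 = 53.132 K

53.132 K


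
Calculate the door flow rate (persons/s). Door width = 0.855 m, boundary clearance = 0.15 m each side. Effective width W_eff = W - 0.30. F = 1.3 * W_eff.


W_eff = 0.855 - 0.30 = 0.555 m
F = 1.3 * 0.555 = 0.72150 persons/s

0.72150 persons/s


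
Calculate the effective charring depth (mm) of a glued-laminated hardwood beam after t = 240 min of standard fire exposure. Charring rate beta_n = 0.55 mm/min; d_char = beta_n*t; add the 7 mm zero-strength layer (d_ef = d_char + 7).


d_char = 0.55 * 240 = 132 mm
d_ef = 132 + 1.0*7 = 139 mm

139 mm


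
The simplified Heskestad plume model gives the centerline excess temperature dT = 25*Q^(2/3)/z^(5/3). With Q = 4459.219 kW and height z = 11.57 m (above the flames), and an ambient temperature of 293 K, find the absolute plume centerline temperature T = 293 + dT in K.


Q^(2/3) = 270.92
z^(5/3) = 59.186
dT = 25 * 270.92 / 59.186 = 114.43 K
T = 293 + 114.43 = 407.43 K

407.43 K


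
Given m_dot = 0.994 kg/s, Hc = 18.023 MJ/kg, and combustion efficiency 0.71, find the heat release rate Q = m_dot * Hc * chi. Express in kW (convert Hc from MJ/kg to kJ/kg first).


Hc = 18.023 MJ/kg = 18.023 * 1000 kJ/kg = 18023 kJ/kg
Q = 0.994 kg/s * 18023 kJ/kg * 0.71 = 12720 kW

12720 kW


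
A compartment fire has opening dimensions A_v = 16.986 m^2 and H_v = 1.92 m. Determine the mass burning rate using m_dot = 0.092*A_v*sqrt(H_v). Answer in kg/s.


sqrt(H_v) = 1.3856
m_dot = 0.092 * 16.986 * 1.3856 = 2.1654 kg/s

2.1654 kg/s


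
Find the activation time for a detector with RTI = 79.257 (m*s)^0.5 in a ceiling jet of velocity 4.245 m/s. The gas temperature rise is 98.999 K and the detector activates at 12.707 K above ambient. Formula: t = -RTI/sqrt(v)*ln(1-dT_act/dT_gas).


dT_act/dT_gas = 0.12835
ln(1 - 0.12835) = -0.13737
t = -79.257 / sqrt(4.245) * -0.13737 = 5.2844 s

5.2844 s


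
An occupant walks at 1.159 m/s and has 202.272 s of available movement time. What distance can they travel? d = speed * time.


d = 1.159 * 202.272 = 234.43 m

234.43 m


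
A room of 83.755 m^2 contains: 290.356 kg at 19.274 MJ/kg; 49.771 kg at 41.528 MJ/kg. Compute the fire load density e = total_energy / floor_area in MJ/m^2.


Total energy = 290.356*19.274 + 49.771*41.528
= 5596.322 + 2066.890
= 7663.212 MJ
e = 7663.212 / 83.755 = 91.496 MJ/m^2

91.496 MJ/m^2


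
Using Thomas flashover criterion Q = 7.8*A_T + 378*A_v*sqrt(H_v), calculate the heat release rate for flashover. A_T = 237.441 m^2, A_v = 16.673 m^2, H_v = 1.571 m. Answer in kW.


7.8*A_T = 1852.0
sqrt(H_v) = 1.2534
378*A_v*sqrt(H_v) = 7899.4
Q = 1852.0 + 7899.4 = 9751.4 kW

9751.4 kW


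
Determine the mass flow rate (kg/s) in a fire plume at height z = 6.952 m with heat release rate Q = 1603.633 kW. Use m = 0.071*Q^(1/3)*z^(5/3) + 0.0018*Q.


Q^(1/3) = 11.705
z^(5/3) = 25.323
First term = 0.071 * 11.705 * 25.323 = 21.045
Second term = 0.0018 * 1603.633 = 2.8865
m = 23.931 kg/s

23.931 kg/s


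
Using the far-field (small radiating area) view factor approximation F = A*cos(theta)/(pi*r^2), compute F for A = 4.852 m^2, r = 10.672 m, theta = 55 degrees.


cos(55 deg) = 0.57358
pi*r^2 = 357.80
F = 4.852 * 0.57358 / 357.80 = 0.0077780

0.0077780


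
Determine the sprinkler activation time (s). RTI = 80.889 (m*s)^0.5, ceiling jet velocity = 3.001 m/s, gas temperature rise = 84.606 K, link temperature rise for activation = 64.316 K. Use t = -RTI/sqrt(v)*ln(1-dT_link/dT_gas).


dT_link/dT_gas = 0.76018
ln(1 - 0.76018) = -1.4279
t = -80.889 / sqrt(3.001) * -1.4279 = 66.673 s

66.673 s


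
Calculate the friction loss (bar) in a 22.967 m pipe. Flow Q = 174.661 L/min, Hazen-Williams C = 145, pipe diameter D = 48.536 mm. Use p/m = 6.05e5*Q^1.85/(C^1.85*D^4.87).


Q^1.85 = 14062
C^1.85 = 9966.2
D^4.87 = 1.6260e+08
p/m = 0.0052500 bar/m
p_total = 0.0052500 * 22.967 = 0.12058 bar

0.12058 bar


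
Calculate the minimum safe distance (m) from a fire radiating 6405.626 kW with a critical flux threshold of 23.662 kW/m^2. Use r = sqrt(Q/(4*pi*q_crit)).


4*pi*q_crit = 297.35
Q/(4*pi*q_crit) = 21.543
r = sqrt(21.543) = 4.6414 m

4.6414 m


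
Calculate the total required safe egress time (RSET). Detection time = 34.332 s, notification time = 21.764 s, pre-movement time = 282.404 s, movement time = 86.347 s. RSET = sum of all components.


Total = 34.332 + 21.764 + 282.404 + 86.347 = 424.847 s

424.847 s


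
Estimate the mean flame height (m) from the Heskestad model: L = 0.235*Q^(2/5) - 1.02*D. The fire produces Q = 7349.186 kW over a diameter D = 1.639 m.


Q^(2/5) = 35.196
0.235 * Q^(2/5) = 8.2711
1.02 * D = 1.6718
L = 6.5993 m

6.5993 m


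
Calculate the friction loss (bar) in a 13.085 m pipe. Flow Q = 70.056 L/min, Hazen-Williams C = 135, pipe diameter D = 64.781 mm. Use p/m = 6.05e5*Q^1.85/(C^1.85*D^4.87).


Q^1.85 = 2594.6
C^1.85 = 8732.1
D^4.87 = 6.6336e+08
p/m = 0.00027100 bar/m
p_total = 0.00027100 * 13.085 = 0.0035460 bar

0.0035460 bar


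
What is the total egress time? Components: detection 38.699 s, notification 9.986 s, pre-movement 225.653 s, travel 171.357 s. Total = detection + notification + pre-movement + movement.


Total = 38.699 + 9.986 + 225.653 + 171.357 = 445.695 s

445.695 s


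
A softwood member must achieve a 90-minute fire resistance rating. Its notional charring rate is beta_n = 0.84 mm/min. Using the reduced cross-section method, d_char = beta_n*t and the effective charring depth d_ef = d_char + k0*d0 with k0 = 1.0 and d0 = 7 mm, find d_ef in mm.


d_char = 0.84 * 90 = 75.6 mm
d_ef = 75.6 + 1.0*7 = 82.6 mm

82.6 mm


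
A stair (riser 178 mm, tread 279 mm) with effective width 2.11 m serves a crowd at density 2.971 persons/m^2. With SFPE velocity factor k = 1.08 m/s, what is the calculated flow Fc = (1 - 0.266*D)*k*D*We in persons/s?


1 - 0.266*D = 1 - 0.266*2.971 = 0.20971
Fs = 0.20971 * 1.08 * 2.971 = 0.67291 persons/(s*m)
Fc = 0.67291 * 2.11 = 1.4198 persons/s

1.4198 persons/s


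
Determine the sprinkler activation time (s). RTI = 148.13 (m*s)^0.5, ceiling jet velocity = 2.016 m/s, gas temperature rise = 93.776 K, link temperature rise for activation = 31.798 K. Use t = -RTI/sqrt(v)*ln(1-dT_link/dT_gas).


dT_link/dT_gas = 0.33908
ln(1 - 0.33908) = -0.41413
t = -148.13 / sqrt(2.016) * -0.41413 = 43.205 s

43.205 s


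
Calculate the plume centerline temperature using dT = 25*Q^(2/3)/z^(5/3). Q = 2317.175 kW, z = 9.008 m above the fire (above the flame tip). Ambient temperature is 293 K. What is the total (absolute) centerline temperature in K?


Q^(2/3) = 175.11
z^(5/3) = 38.998
dT = 25 * 175.11 / 38.998 = 112.25 K
T = 293 + 112.25 = 405.25 K

405.25 K


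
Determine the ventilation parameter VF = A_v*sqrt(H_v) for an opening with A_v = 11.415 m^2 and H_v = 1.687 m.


sqrt(H_v) = 1.2988
VF = 11.415 * 1.2988 = 14.826 m^(5/2)

14.826 m^(5/2)


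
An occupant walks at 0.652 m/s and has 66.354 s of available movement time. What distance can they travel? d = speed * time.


d = 0.652 * 66.354 = 43.263 m

43.263 m


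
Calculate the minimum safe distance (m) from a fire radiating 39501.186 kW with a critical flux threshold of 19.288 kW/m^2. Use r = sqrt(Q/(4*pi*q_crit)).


4*pi*q_crit = 242.38
Q/(4*pi*q_crit) = 162.97
r = sqrt(162.97) = 12.766 m

12.766 m


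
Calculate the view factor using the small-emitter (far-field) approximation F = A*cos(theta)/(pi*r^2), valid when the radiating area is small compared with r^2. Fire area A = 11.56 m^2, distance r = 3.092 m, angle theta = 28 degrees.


cos(28 deg) = 0.88295
pi*r^2 = 30.035
F = 11.56 * 0.88295 / 30.035 = 0.33983

0.33983


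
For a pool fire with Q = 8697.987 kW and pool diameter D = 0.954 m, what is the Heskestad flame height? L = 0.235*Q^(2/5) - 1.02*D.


Q^(2/5) = 37.650
0.235 * Q^(2/5) = 8.8478
1.02 * D = 0.97308
L = 7.8747 m

7.8747 m


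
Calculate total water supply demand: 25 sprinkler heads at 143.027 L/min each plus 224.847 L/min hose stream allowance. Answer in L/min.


Sprinkler demand = 25 * 143.027 = 3575.675 L/min
Total = 3575.675 + 224.847 = 3800.522 L/min

3800.522 L/min


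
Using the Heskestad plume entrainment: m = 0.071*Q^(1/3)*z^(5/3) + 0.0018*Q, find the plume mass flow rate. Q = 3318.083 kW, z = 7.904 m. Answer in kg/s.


Q^(1/3) = 14.915
z^(5/3) = 31.363
First term = 0.071 * 14.915 * 31.363 = 33.212
Second term = 0.0018 * 3318.083 = 5.9725
m = 39.185 kg/s

39.185 kg/s


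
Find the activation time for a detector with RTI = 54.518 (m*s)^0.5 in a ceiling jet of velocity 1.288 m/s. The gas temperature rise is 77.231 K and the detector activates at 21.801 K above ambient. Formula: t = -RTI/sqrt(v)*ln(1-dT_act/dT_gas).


dT_act/dT_gas = 0.28228
ln(1 - 0.28228) = -0.33168
t = -54.518 / sqrt(1.288) * -0.33168 = 15.933 s

15.933 s


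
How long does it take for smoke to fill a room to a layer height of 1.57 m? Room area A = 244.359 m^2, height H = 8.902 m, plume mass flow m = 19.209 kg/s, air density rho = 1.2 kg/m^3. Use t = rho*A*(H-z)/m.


H - z = 7.332 m
t = 1.2 * 244.359 * 7.332 / 19.209 = 111.93 s

111.93 s


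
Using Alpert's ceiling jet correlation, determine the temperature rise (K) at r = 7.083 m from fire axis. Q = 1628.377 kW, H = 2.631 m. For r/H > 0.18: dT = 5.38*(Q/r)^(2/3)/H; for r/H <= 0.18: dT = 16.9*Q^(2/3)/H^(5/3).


r/H = 7.083 / 2.631 = 2.6921
r/H > 0.18, so dT = 5.38*(Q/r)^(2/3)/H
Q/r = 229.90
(Q/r)^(2/3) = 37.528
dT = 5.38 * 37.528 / 2.631 = 76.740 K

76.740 K


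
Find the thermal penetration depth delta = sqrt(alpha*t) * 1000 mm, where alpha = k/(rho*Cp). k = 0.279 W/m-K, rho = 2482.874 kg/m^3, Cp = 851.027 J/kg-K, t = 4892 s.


alpha = 0.279 / (2482.874 * 851.027) = 1.3204e-07 m^2/s
alpha * t = 0.00064594
delta = sqrt(0.00064594) * 1000 = 25.415 mm

25.415 mm


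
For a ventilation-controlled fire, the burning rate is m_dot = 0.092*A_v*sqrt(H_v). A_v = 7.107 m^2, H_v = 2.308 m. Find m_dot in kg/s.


sqrt(H_v) = 1.5192
m_dot = 0.092 * 7.107 * 1.5192 = 0.99333 kg/s

0.99333 kg/s


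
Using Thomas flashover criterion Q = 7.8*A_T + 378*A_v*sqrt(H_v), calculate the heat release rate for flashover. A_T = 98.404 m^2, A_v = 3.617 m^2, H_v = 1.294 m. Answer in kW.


7.8*A_T = 767.55
sqrt(H_v) = 1.1375
378*A_v*sqrt(H_v) = 1555.3
Q = 767.55 + 1555.3 = 2322.8 kW

2322.8 kW


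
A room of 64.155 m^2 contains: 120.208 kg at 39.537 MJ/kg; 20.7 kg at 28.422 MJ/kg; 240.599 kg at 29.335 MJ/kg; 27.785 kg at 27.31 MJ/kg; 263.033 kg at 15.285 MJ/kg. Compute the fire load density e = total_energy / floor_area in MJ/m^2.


Total energy = 120.208*39.537 + 20.7*28.422 + 240.599*29.335 + 27.785*27.31 + 263.033*15.285
= 4752.664 + 588.3354 + 7057.972 + 758.8084 + 4020.459
= 17178.24 MJ
e = 17178.24 / 64.155 = 267.76 MJ/m^2

267.76 MJ/m^2


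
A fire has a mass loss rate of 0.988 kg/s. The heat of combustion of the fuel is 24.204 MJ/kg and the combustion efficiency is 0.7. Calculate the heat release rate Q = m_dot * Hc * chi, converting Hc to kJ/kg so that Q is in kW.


Hc = 24.204 MJ/kg = 24.204 * 1000 kJ/kg = 24204 kJ/kg
Q = 0.988 kg/s * 24204 kJ/kg * 0.7 = 16739 kW

16739 kW


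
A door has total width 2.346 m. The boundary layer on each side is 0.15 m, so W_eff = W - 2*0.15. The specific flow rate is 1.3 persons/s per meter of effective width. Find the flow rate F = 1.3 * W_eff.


W_eff = 2.346 - 0.30 = 2.046 m
F = 1.3 * 2.046 = 2.6598 persons/s

2.6598 persons/s


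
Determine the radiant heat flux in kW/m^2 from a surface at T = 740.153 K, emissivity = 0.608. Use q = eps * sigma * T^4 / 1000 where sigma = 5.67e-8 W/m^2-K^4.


T^4 = 3.0011e+11
q = 0.608 * 5.67e-8 * 3.0011e+11 / 1000 = 10.346 kW/m^2

10.346 kW/m^2


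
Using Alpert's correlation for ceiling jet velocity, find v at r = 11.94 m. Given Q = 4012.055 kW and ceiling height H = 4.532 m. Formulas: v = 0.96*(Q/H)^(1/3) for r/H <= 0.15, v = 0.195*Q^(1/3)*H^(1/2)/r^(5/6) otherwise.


r/H = 11.94 / 4.532 = 2.6346
r/H > 0.15, so v = 0.195*Q^(1/3)*H^(1/2)/r^(5/6)
Q^(1/3) = 15.890
H^(1/2) = 2.1288
r^(5/6) = 7.8978
v = 0.195 * 15.890 * 2.1288 / 7.8978 = 0.83521 m/s

0.83521 m/s


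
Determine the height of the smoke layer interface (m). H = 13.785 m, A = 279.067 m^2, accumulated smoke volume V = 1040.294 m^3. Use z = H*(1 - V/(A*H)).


V/(A*H) = 0.27042
1 - 0.27042 = 0.72958
z = 13.785 * 0.72958 = 10.057 m

10.057 m


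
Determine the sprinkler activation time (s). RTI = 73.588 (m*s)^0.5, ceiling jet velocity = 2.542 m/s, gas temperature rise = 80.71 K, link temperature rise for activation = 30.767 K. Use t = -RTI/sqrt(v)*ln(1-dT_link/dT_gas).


dT_link/dT_gas = 0.38120
ln(1 - 0.38120) = -0.47998
t = -73.588 / sqrt(2.542) * -0.47998 = 22.154 s

22.154 s


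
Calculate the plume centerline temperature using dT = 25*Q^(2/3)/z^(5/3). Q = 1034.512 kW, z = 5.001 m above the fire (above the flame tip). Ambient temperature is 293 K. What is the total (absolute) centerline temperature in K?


Q^(2/3) = 102.29
z^(5/3) = 14.625
dT = 25 * 102.29 / 14.625 = 174.85 K
T = 293 + 174.85 = 467.85 K

467.85 K


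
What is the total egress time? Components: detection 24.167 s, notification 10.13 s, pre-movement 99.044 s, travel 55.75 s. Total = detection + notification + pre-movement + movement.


Total = 24.167 + 10.13 + 99.044 + 55.75 = 189.091 s

189.091 s


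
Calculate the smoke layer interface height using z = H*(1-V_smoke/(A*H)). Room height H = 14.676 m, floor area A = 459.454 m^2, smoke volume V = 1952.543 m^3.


V/(A*H) = 0.28957
1 - 0.28957 = 0.71043
z = 14.676 * 0.71043 = 10.426 m

10.426 m


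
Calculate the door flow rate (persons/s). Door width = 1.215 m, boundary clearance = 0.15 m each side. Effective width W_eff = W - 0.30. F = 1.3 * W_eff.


W_eff = 1.215 - 0.30 = 0.915 m
F = 1.3 * 0.915 = 1.1895 persons/s

1.1895 persons/s


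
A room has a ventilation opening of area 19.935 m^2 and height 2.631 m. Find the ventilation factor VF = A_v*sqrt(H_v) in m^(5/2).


sqrt(H_v) = 1.6220
VF = 19.935 * 1.6220 = 32.335 m^(5/2)

32.335 m^(5/2)


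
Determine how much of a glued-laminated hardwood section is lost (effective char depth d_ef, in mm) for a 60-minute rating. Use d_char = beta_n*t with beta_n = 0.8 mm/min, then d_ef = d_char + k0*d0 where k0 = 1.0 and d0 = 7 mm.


d_char = 0.8 * 60 = 48 mm
d_ef = 48 + 1.0*7 = 55 mm

55 mm


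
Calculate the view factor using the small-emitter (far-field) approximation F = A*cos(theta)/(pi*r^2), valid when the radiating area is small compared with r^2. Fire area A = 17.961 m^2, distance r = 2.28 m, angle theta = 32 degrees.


cos(32 deg) = 0.84805
pi*r^2 = 16.331
F = 17.961 * 0.84805 / 16.331 = 0.93268

0.93268


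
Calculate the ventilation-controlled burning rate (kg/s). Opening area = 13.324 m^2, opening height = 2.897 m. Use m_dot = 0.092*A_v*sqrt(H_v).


sqrt(H_v) = 1.7021
m_dot = 0.092 * 13.324 * 1.7021 = 2.0864 kg/s

2.0864 kg/s


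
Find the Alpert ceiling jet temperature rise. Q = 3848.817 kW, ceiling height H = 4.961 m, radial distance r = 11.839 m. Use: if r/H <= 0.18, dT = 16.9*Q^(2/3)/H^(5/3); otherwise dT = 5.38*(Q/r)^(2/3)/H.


r/H = 11.839 / 4.961 = 2.3864
r/H > 0.18, so dT = 5.38*(Q/r)^(2/3)/H
Q/r = 325.10
(Q/r)^(2/3) = 47.280
dT = 5.38 * 47.280 / 4.961 = 51.273 K

51.273 K


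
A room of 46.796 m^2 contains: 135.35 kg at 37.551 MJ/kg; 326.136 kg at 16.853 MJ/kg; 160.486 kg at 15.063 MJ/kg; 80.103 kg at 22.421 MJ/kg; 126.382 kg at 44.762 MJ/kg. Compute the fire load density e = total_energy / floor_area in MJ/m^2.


Total energy = 135.35*37.551 + 326.136*16.853 + 160.486*15.063 + 80.103*22.421 + 126.382*44.762
= 5082.528 + 5496.370 + 2417.401 + 1795.989 + 5657.111
= 20449.40 MJ
e = 20449.40 / 46.796 = 436.99 MJ/m^2

436.99 MJ/m^2


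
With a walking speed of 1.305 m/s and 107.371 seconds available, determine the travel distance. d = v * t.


d = 1.305 * 107.371 = 140.12 m

140.12 m


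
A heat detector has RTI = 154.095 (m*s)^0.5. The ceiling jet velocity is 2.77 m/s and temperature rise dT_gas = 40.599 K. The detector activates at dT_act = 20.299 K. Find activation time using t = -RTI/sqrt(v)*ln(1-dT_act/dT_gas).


dT_act/dT_gas = 0.49999
ln(1 - 0.49999) = -0.69312
t = -154.095 / sqrt(2.77) * -0.69312 = 64.174 s

64.174 s


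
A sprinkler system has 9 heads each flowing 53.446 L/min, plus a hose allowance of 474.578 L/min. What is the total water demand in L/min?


Sprinkler demand = 9 * 53.446 = 481.014 L/min
Total = 481.014 + 474.578 = 955.592 L/min

955.592 L/min


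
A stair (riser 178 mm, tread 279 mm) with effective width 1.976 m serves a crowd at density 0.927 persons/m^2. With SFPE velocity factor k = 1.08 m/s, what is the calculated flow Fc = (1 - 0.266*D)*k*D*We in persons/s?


1 - 0.266*D = 1 - 0.266*0.927 = 0.75342
Fs = 0.75342 * 1.08 * 0.927 = 0.75429 persons/(s*m)
Fc = 0.75429 * 1.976 = 1.4905 persons/s

1.4905 persons/s


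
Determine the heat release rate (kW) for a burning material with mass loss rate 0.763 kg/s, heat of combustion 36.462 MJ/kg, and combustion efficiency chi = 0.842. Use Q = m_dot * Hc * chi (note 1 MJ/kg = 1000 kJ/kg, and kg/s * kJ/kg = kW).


Hc = 36.462 MJ/kg = 36.462 * 1000 kJ/kg = 36462 kJ/kg
Q = 0.763 kg/s * 36462 kJ/kg * 0.842 = 23425 kW

23425 kW


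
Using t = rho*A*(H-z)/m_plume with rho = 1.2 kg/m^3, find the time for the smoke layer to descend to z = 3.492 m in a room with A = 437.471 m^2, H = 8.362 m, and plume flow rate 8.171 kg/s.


H - z = 4.87 m
t = 1.2 * 437.471 * 4.87 / 8.171 = 312.88 s

312.88 s


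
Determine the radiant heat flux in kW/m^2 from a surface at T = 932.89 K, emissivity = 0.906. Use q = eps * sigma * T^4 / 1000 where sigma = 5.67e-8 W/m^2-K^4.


T^4 = 7.5739e+11
q = 0.906 * 5.67e-8 * 7.5739e+11 / 1000 = 38.907 kW/m^2

38.907 kW/m^2


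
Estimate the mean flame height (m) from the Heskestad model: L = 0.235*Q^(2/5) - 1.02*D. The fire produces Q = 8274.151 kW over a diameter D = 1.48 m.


Q^(2/5) = 36.905
0.235 * Q^(2/5) = 8.6728
1.02 * D = 1.5096
L = 7.1632 m

7.1632 m


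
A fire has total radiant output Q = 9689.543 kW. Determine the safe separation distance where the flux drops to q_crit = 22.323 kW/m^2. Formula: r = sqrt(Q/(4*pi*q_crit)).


4*pi*q_crit = 280.52
Q/(4*pi*q_crit) = 34.541
r = sqrt(34.541) = 5.8772 m

5.8772 m


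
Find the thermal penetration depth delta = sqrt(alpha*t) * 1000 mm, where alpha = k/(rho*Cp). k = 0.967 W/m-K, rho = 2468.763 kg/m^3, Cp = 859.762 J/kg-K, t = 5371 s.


alpha = 0.967 / (2468.763 * 859.762) = 4.5558e-07 m^2/s
alpha * t = 0.0024469
delta = sqrt(0.0024469) * 1000 = 49.467 mm

49.467 mm


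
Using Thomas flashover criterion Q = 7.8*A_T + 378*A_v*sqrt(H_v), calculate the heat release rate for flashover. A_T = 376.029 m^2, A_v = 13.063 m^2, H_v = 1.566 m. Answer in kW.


7.8*A_T = 2933.0
sqrt(H_v) = 1.2514
378*A_v*sqrt(H_v) = 6179.2
Q = 2933.0 + 6179.2 = 9112.2 kW

9112.2 kW


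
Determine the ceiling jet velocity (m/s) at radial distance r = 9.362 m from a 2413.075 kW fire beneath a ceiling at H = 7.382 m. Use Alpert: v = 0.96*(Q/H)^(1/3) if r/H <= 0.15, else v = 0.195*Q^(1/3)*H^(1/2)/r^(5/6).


r/H = 9.362 / 7.382 = 1.2682
r/H > 0.15, so v = 0.195*Q^(1/3)*H^(1/2)/r^(5/6)
Q^(1/3) = 13.413
H^(1/2) = 2.7170
r^(5/6) = 6.4487
v = 0.195 * 13.413 * 2.7170 / 6.4487 = 1.1020 m/s

1.1020 m/s


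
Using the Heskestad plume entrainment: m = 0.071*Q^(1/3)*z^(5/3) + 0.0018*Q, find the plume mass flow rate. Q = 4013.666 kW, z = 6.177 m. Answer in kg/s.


Q^(1/3) = 15.892
z^(5/3) = 20.795
First term = 0.071 * 15.892 * 20.795 = 23.464
Second term = 0.0018 * 4013.666 = 7.2246
m = 30.689 kg/s

30.689 kg/s


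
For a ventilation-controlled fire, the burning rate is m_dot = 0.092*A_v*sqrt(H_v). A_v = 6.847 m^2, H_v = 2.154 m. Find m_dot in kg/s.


sqrt(H_v) = 1.4677
m_dot = 0.092 * 6.847 * 1.4677 = 0.92451 kg/s

0.92451 kg/s


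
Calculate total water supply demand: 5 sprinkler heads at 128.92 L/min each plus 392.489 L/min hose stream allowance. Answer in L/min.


Sprinkler demand = 5 * 128.92 = 644.6 L/min
Total = 644.6 + 392.489 = 1037.089 L/min

1037.089 L/min


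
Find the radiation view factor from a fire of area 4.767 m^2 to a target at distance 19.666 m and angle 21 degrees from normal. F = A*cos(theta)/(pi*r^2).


cos(21 deg) = 0.93358
pi*r^2 = 1215.0
F = 4.767 * 0.93358 / 1215.0 = 0.0036628

0.0036628


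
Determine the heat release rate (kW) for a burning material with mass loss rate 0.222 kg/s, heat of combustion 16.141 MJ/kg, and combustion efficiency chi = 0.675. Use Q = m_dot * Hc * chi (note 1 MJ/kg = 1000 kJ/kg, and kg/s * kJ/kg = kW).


Hc = 16.141 MJ/kg = 16.141 * 1000 kJ/kg = 16141 kJ/kg
Q = 0.222 kg/s * 16141 kJ/kg * 0.675 = 2418.7 kW

2418.7 kW


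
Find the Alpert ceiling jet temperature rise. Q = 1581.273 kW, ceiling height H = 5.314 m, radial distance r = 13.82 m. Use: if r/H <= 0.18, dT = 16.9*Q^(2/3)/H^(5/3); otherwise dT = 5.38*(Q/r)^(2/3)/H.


r/H = 13.82 / 5.314 = 2.6007
r/H > 0.18, so dT = 5.38*(Q/r)^(2/3)/H
Q/r = 114.42
(Q/r)^(2/3) = 23.569
dT = 5.38 * 23.569 / 5.314 = 23.861 K

23.861 K


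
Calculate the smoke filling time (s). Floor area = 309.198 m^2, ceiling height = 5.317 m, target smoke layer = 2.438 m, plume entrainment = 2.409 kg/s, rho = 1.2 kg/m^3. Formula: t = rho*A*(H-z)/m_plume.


H - z = 2.879 m
t = 1.2 * 309.198 * 2.879 / 2.409 = 443.43 s

443.43 s


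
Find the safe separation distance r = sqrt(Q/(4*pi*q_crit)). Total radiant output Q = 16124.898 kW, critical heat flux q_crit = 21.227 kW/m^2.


4*pi*q_crit = 266.75
Q/(4*pi*q_crit) = 60.450
r = sqrt(60.450) = 7.7750 m

7.7750 m


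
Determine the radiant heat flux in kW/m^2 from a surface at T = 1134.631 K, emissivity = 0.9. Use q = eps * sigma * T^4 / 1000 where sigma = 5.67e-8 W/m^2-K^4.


T^4 = 1.6574e+12
q = 0.9 * 5.67e-8 * 1.6574e+12 / 1000 = 84.575 kW/m^2

84.575 kW/m^2


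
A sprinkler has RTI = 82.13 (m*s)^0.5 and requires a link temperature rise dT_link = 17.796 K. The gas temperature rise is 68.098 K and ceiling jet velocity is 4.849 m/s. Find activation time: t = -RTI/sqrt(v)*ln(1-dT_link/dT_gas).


dT_link/dT_gas = 0.26133
ln(1 - 0.26133) = -0.30290
t = -82.13 / sqrt(4.849) * -0.30290 = 11.297 s

11.297 s


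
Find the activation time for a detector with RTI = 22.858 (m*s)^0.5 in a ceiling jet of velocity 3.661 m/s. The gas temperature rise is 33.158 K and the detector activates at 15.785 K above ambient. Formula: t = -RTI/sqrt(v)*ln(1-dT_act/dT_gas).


dT_act/dT_gas = 0.47605
ln(1 - 0.47605) = -0.64637
t = -22.858 / sqrt(3.661) * -0.64637 = 7.7218 s

7.7218 s


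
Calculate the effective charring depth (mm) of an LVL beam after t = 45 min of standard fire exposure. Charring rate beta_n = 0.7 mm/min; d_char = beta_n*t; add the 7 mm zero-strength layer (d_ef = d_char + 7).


d_char = 0.7 * 45 = 31.5 mm
d_ef = 31.5 + 1.0*7 = 38.5 mm

38.5 mm


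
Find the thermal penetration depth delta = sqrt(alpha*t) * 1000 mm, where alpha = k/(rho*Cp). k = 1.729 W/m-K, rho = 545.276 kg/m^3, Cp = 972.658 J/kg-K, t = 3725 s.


alpha = 1.729 / (545.276 * 972.658) = 3.2600e-06 m^2/s
alpha * t = 0.012144
delta = sqrt(0.012144) * 1000 = 110.20 mm

110.20 mm


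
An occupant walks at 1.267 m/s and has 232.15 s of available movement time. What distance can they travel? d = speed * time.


d = 1.267 * 232.15 = 294.13 m

294.13 m


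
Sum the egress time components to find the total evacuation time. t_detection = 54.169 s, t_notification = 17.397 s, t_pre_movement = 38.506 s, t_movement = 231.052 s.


Total = 54.169 + 17.397 + 38.506 + 231.052 = 341.124 s

341.124 s


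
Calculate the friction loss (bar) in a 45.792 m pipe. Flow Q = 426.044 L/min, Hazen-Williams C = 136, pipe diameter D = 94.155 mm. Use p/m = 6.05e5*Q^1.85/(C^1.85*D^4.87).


Q^1.85 = 73197
C^1.85 = 8852.1
D^4.87 = 4.0984e+09
p/m = 0.0012206 bar/m
p_total = 0.0012206 * 45.792 = 0.055895 bar

0.055895 bar


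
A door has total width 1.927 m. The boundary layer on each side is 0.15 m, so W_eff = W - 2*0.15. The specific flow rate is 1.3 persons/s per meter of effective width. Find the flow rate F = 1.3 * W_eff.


W_eff = 1.927 - 0.30 = 1.627 m
F = 1.3 * 1.627 = 2.1151 persons/s

2.1151 persons/s


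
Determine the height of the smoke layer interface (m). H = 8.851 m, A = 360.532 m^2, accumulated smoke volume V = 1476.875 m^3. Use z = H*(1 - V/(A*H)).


V/(A*H) = 0.46282
1 - 0.46282 = 0.53718
z = 8.851 * 0.53718 = 4.7546 m

4.7546 m


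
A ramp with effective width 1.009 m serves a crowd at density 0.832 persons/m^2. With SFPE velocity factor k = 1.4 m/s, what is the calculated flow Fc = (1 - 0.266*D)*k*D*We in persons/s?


1 - 0.266*D = 1 - 0.266*0.832 = 0.77869
Fs = 0.77869 * 1.4 * 0.832 = 0.90702 persons/(s*m)
Fc = 0.90702 * 1.009 = 0.91518 persons/s

0.91518 persons/s


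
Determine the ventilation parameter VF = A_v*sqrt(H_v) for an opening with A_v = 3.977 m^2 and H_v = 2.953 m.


sqrt(H_v) = 1.7184
VF = 3.977 * 1.7184 = 6.8342 m^(5/2)

6.8342 m^(5/2)


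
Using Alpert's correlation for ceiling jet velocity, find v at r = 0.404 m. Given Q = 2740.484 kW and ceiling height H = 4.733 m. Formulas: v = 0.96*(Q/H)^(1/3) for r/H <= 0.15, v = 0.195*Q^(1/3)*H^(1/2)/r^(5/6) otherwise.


r/H = 0.404 / 4.733 = 0.085358
r/H <= 0.15, so v = 0.96*(Q/H)^(1/3)
Q/H = 579.02
(Q/H)^(1/3) = 8.3348
v = 0.96 * 8.3348 = 8.0014 m/s

8.0014 m/s


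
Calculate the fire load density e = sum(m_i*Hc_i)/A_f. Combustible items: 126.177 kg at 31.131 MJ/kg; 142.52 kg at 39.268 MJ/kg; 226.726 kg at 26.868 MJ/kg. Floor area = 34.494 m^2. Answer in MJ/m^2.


Total energy = 126.177*31.131 + 142.52*39.268 + 226.726*26.868
= 3928.016 + 5596.475 + 6091.674
= 15616.17 MJ
e = 15616.17 / 34.494 = 452.72 MJ/m^2

452.72 MJ/m^2


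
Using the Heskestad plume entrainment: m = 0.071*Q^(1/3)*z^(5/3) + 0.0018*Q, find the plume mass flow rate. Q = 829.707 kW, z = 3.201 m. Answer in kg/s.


Q^(1/3) = 9.3967
z^(5/3) = 6.9525
First term = 0.071 * 9.3967 * 6.9525 = 4.6385
Second term = 0.0018 * 829.707 = 1.4935
m = 6.1320 kg/s

6.1320 kg/s


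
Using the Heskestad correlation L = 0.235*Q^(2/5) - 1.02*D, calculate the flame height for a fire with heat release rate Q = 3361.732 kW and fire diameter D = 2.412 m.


Q^(2/5) = 25.741
0.235 * Q^(2/5) = 6.0491
1.02 * D = 2.4602
L = 3.5889 m

3.5889 m


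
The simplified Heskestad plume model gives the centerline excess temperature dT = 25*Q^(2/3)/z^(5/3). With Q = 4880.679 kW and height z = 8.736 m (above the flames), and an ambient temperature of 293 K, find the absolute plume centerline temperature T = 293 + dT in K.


Q^(2/3) = 287.73
z^(5/3) = 37.056
dT = 25 * 287.73 / 37.056 = 194.12 K
T = 293 + 194.12 = 487.12 K

487.12 K


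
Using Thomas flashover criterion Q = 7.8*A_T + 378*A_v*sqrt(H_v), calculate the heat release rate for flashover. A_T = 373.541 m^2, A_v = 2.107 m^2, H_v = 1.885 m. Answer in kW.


7.8*A_T = 2913.6
sqrt(H_v) = 1.3730
378*A_v*sqrt(H_v) = 1093.5
Q = 2913.6 + 1093.5 = 4007.1 kW

4007.1 kW


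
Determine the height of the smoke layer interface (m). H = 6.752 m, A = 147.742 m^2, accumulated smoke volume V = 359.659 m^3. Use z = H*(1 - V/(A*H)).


V/(A*H) = 0.36054
1 - 0.36054 = 0.63946
z = 6.752 * 0.63946 = 4.3176 m

4.3176 m


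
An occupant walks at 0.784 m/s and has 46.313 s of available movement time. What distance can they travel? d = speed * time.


d = 0.784 * 46.313 = 36.309 m

36.309 m


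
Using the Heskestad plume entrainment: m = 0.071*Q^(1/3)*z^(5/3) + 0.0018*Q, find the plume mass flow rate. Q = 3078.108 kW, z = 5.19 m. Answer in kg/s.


Q^(1/3) = 14.547
z^(5/3) = 15.558
First term = 0.071 * 14.547 * 15.558 = 16.068
Second term = 0.0018 * 3078.108 = 5.5406
m = 21.609 kg/s

21.609 kg/s


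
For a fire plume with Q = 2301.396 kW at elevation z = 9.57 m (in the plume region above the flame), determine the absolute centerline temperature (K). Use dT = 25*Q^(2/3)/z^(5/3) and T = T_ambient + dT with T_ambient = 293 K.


Q^(2/3) = 174.31
z^(5/3) = 43.137
dT = 25 * 174.31 / 43.137 = 101.02 K
T = 293 + 101.02 = 394.02 K

394.02 K


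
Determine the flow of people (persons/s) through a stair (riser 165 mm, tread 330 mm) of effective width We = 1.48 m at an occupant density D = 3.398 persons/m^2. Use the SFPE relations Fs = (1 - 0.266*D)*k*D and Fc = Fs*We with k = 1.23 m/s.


1 - 0.266*D = 1 - 0.266*3.398 = 0.096132
Fs = 0.096132 * 1.23 * 3.398 = 0.40179 persons/(s*m)
Fc = 0.40179 * 1.48 = 0.59465 persons/s

0.59465 persons/s


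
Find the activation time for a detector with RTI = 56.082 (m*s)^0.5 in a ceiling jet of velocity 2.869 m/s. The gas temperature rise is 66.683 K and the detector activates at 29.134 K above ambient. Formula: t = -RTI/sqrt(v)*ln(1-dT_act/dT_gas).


dT_act/dT_gas = 0.43690
ln(1 - 0.43690) = -0.57430
t = -56.082 / sqrt(2.869) * -0.57430 = 19.015 s

19.015 s


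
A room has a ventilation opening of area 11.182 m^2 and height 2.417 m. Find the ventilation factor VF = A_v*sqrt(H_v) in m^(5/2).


sqrt(H_v) = 1.5547
VF = 11.182 * 1.5547 = 17.384 m^(5/2)

17.384 m^(5/2)


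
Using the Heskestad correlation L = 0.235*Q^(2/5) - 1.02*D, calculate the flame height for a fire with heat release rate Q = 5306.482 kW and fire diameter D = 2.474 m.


Q^(2/5) = 30.897
0.235 * Q^(2/5) = 7.2609
1.02 * D = 2.5235
L = 4.7374 m

4.7374 m


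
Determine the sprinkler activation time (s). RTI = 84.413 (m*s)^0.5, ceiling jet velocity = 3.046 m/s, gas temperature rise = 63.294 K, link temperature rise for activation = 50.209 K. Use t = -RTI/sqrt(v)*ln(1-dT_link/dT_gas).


dT_link/dT_gas = 0.79327
ln(1 - 0.79327) = -1.5763
t = -84.413 / sqrt(3.046) * -1.5763 = 76.241 s

76.241 s
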